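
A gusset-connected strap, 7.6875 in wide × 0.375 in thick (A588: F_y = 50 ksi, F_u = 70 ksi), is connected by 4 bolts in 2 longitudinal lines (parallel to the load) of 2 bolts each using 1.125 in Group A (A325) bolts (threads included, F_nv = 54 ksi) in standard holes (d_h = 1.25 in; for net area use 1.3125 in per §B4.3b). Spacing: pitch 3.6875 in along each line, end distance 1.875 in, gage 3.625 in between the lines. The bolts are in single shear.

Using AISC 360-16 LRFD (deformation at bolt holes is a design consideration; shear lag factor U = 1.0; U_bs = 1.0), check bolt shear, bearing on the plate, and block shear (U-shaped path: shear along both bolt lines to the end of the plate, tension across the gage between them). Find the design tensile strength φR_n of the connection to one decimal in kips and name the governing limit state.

130.4 kips (block shear governs)

Bolt shear: A_b = π(1.125)²/4 = 0.99402 in². φR_n = 0.75 × 54 × 0.99402 × 4 × 1 = 161.0 kips.
Bearing (0.375 in plate, F_u = 70 ksi): end bolts L_c = 1.875 − 1.25/2 = 1.25, R_n = min(1.2×1.25×0.375×70, 2.4×1.125×0.375×70) = 39.375 kips/bolt; interior L_c = 3.6875 − 1.25 = 2.4375, R_n = 70.875 kips/bolt. φR_n = 0.75 × (2×39.375 + 2×70.875) = 165.4 kips.
Block shear: shear path 2×[1.875+1×3.6875] = 2×5.5625 in, A_gv = 4.1719, A_nv = 2×(5.5625 − 1.5×1.3125)×0.375 = 2.6953 in²; tension across gage: (3.625 − 1×1.3125)×0.375 = 0.86719 in². R_n = min(0.6×70×2.6953, 0.6×50×4.1719) + 1.0×70×0.86719 = min(113.2, 125.16) + 60.703 = 173.9 kips. φR_n = 0.75 × 173.9 = 130.4 kips.
Governing: min(161.0, 165.4, 130.4) = 130.4 kips → block shear.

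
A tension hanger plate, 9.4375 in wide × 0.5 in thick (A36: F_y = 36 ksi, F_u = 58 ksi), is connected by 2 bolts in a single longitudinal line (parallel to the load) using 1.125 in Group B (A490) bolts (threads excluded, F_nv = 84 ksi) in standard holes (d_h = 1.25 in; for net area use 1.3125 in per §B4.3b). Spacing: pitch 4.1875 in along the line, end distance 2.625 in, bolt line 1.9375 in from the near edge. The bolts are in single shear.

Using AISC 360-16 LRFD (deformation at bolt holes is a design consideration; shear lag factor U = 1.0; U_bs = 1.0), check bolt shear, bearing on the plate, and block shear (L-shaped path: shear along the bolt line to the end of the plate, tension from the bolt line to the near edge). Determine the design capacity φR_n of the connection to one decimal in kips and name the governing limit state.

Bolt shear: A_b = π(1.125)²/4 = 0.99402 in². φR_n = 0.75 × 84 × 0.99402 × 2 × 1 = 125.2 kips.
Bearing (0.5 in plate, F_u = 58 ksi): end bolts L_c = 2.625 − 1.25/2 = 2, R_n = min(1.2×2×0.5×58, 2.4×1.125×0.5×58) = 69.6 kips/bolt; interior L_c = 4.1875 − 1.25 = 2.9375, R_n = 78.3 kips/bolt. φR_n = 0.75 × (1×69.6 + 1×78.3) = 110.9 kips.
Block shear: shear path 1×[2.625+1×4.1875] = 1×6.8125 in, A_gv = 3.4063, A_nv = 1×(6.8125 − 1.5×1.3125)×0.5 = 2.4219 in²; tension to near edge: (1.9375 − 0.5×1.3125)×0.5 = 0.64063 in². R_n = min(0.6×58×2.4219, 0.6×36×3.4063) + 1.0×58×0.64063 = min(84.282, 73.576) + 37.157 = 110.73 kips. φR_n = 0.75 × 110.73 = 83.0 kips.
Governing: min(125.2, 110.9, 83.0) = 83.0 kips → block shear.

83.0 kips (block shear governs)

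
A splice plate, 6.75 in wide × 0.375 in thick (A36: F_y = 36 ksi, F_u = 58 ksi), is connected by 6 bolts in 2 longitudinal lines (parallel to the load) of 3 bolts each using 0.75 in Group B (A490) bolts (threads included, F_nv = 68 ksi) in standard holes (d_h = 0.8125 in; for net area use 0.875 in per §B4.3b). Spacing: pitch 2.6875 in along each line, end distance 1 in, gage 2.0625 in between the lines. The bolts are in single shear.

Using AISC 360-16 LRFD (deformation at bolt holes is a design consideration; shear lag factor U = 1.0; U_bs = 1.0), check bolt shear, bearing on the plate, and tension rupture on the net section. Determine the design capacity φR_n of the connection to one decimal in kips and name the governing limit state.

Bolt shear: A_b = π(0.75)²/4 = 0.44179 in². φR_n = 0.75 × 68 × 0.44179 × 6 × 1 = 135.2 kips.
Bearing (0.375 in plate, F_u = 58 ksi): end bolts L_c = 1 − 0.8125/2 = 0.59375, R_n = min(1.2×0.59375×0.375×58, 2.4×0.75×0.375×58) = 15.497 kips/bolt; interior L_c = 2.6875 − 0.8125 = 1.875, R_n = 39.15 kips/bolt. φR_n = 0.75 × (2×15.497 + 4×39.15) = 140.7 kips.
Tension rupture (net): A_n = (6.75 − 2×0.875)×0.375 = 1.875 in² (U = 1.0, A_e = A_n). φR_n = 0.75 × 58 × 1.875 = 81.6 kips.
Governing: min(135.2, 140.7, 81.6) = 81.6 kips → net-section rupture.

81.6 kips (net-section rupture governs)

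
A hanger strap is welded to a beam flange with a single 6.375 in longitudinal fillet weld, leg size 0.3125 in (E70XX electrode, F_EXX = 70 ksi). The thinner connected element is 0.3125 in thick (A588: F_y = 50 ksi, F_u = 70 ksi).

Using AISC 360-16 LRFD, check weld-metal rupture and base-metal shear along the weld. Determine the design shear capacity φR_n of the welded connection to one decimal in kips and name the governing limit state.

44.4 kips (weld metal governs)

Weld metal: throat = 0.707×0.3125 = 0.22094 in, L = 6.375 in. φR_n = 0.75 × 0.6 × 70 × 0.22094 × 6.375 = 44.4 kips.
Base metal shear (0.3125 in plate): yield φR_n = 1.0×0.6×50×0.3125×6.375 = 59.8 kips; rupture φR_n = 0.75×0.6×70×0.3125×6.375 = 62.8 kips; take 59.8 kips (yield).
Governing: min(44.4, 59.8) = 44.4 kips → weld metal.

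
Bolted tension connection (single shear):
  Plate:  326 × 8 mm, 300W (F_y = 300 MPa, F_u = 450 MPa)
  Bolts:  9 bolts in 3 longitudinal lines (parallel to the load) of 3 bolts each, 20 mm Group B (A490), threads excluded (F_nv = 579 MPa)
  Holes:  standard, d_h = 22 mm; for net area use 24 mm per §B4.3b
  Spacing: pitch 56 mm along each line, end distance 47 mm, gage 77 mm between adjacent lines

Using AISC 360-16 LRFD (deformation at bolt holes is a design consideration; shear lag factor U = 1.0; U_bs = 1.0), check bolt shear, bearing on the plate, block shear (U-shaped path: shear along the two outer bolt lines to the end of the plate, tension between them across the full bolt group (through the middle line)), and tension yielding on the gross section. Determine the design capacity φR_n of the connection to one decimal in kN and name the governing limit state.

607.0 kN (block shear governs)

Bolt shear: A_b = π(20)²/4 = 314.16 mm². φR_n = 0.75 × 579 × 314.16 × 9 × 1 = 1227.8 kN.
Bearing (8 mm plate, F_u = 450 MPa): end bolts L_c = 47 − 22/2 = 36, R_n = min(1.2×36×8×450, 2.4×20×8×450) = 155.52 kN/bolt; interior L_c = 56 − 22 = 34, R_n = 146.88 kN/bolt. φR_n = 0.75 × (3×155.52 + 6×146.88) = 1010.9 kN.
Block shear: shear path 2×[47+2×56] = 2×159 mm, A_gv = 2544, A_nv = 2×(159 − 2.5×24)×8 = 1584 mm²; tension across gage: (154 − 2×24)×8 = 848 mm². R_n = min(0.6×450×1584, 0.6×300×2544) + 1.0×450×848 = min(427.68, 457.92) + 381.6 = 809.28 kN. φR_n = 0.75 × 809.28 = 607.0 kN.
Tension yield (gross): A_g = 326×8 = 2608 mm². φR_n = 0.90 × 300 × 2608 = 704.2 kN.
Governing: min(1227.8, 1010.9, 607.0, 704.2) = 607.0 kN → block shear.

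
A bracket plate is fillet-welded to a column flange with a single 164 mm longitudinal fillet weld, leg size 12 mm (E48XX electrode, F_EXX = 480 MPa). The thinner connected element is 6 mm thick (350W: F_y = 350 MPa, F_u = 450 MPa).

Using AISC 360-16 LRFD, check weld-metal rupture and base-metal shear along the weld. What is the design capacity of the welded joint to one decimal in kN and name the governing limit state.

Weld metal: throat = 0.707×12 = 8.484 mm, L = 164 mm. φR_n = 0.75 × 0.6 × 480 × 8.484 × 164 = 300.5 kN.
Base metal shear (6 mm plate): yield φR_n = 1.0×0.6×350×6×164 = 206.6 kN; rupture φR_n = 0.75×0.6×450×6×164 = 199.3 kN; take 199.3 kN (rupture).
Governing: min(300.5, 199.3) = 199.3 kN → base-metal shear.

199.3 kN (base-metal shear governs)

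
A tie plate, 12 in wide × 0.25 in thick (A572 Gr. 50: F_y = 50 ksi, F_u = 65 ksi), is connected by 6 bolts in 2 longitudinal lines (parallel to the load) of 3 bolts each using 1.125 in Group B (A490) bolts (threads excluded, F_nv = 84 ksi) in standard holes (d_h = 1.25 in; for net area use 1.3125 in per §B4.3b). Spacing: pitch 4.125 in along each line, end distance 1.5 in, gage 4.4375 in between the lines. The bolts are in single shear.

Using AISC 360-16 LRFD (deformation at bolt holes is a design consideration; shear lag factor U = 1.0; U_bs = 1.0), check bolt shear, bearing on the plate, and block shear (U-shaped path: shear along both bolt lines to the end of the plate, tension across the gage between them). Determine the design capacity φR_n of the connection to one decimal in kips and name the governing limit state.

Bolt shear: A_b = π(1.125)²/4 = 0.99402 in². φR_n = 0.75 × 84 × 0.99402 × 6 × 1 = 375.7 kips.
Bearing (0.25 in plate, F_u = 65 ksi): end bolts L_c = 1.5 − 1.25/2 = 0.875, R_n = min(1.2×0.875×0.25×65, 2.4×1.125×0.25×65) = 17.063 kips/bolt; interior L_c = 4.125 − 1.25 = 2.875, R_n = 43.875 kips/bolt. φR_n = 0.75 × (2×17.063 + 4×43.875) = 157.2 kips.
Block shear: shear path 2×[1.5+2×4.125] = 2×9.75 in, A_gv = 4.875, A_nv = 2×(9.75 − 2.5×1.3125)×0.25 = 3.2344 in²; tension across gage: (4.4375 − 1×1.3125)×0.25 = 0.78125 in². R_n = min(0.6×65×3.2344, 0.6×50×4.875) + 1.0×65×0.78125 = min(126.14, 146.25) + 50.781 = 176.92 kips. φR_n = 0.75 × 176.92 = 132.7 kips.
Governing: min(375.7, 157.2, 132.7) = 132.7 kips → block shear.

132.7 kips (block shear governs)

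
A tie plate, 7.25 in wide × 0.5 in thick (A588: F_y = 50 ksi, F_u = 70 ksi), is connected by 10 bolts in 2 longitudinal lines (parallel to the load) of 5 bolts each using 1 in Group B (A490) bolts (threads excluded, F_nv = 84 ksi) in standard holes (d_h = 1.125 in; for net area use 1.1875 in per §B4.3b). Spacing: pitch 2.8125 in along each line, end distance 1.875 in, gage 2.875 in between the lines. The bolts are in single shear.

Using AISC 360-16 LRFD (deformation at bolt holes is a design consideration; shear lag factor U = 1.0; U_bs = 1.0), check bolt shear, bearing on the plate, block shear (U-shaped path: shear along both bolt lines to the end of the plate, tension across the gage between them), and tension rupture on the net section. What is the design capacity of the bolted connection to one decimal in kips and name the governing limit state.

Bolt shear: A_b = π(1)²/4 = 0.7854 in². φR_n = 0.75 × 84 × 0.7854 × 10 × 1 = 494.8 kips.
Bearing (0.5 in plate, F_u = 70 ksi): end bolts L_c = 1.875 − 1.125/2 = 1.3125, R_n = min(1.2×1.3125×0.5×70, 2.4×1×0.5×70) = 55.125 kips/bolt; interior L_c = 2.8125 − 1.125 = 1.6875, R_n = 70.875 kips/bolt. φR_n = 0.75 × (2×55.125 + 8×70.875) = 507.9 kips.
Block shear: shear path 2×[1.875+4×2.8125] = 2×13.125 in, A_gv = 13.125, A_nv = 2×(13.125 − 4.5×1.1875)×0.5 = 7.7813 in²; tension across gage: (2.875 − 1×1.1875)×0.5 = 0.84375 in². R_n = min(0.6×70×7.7813, 0.6×50×13.125) + 1.0×70×0.84375 = min(326.81, 393.75) + 59.063 = 385.87 kips. φR_n = 0.75 × 385.87 = 289.4 kips.
Tension rupture (net): A_n = (7.25 − 2×1.1875)×0.5 = 2.4375 in² (U = 1.0, A_e = A_n). φR_n = 0.75 × 70 × 2.4375 = 128.0 kips.
Governing: min(494.8, 507.9, 289.4, 128.0) = 128.0 kips → net-section rupture.

128.0 kips (net-section rupture governs)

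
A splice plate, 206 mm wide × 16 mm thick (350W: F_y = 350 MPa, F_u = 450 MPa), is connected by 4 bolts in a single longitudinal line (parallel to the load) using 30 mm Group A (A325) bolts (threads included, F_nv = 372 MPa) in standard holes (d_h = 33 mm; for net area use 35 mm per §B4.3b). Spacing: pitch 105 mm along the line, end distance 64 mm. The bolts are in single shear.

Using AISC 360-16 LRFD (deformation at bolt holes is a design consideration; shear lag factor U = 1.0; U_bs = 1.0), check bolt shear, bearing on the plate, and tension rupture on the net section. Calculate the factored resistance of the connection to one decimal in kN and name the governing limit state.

Bolt shear: A_b = π(30)²/4 = 706.86 mm². φR_n = 0.75 × 372 × 706.86 × 4 × 1 = 788.9 kN.
Bearing (16 mm plate, F_u = 450 MPa): end bolts L_c = 64 − 33/2 = 47.5, R_n = min(1.2×47.5×16×450, 2.4×30×16×450) = 410.4 kN/bolt; interior L_c = 105 − 33 = 72, R_n = 518.4 kN/bolt. φR_n = 0.75 × (1×410.4 + 3×518.4) = 1474.2 kN.
Tension rupture (net): A_n = (206 − 1×35)×16 = 2736 mm² (U = 1.0, A_e = A_n). φR_n = 0.75 × 450 × 2736 = 923.4 kN.
Governing: min(788.9, 1474.2, 923.4) = 788.9 kN → bolt shear.

788.9 kN (bolt shear governs)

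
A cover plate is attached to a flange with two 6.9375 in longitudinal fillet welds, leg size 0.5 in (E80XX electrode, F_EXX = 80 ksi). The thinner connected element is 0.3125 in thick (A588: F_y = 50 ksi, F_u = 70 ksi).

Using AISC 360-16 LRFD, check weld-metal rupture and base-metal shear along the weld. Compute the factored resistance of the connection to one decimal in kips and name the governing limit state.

Weld metal: throat = 0.707×0.5 = 0.3535 in, L = 2×6.9375 = 13.875 in. φR_n = 0.75 × 0.6 × 80 × 0.3535 × 13.875 = 176.6 kips.
Base metal shear (0.3125 in plate): yield φR_n = 1.0×0.6×50×0.3125×13.875 = 130.1 kips; rupture φR_n = 0.75×0.6×70×0.3125×13.875 = 136.6 kips; take 130.1 kips (yield).
Governing: min(176.6, 130.1) = 130.1 kips → base-metal shear.

130.1 kips (base-metal shear governs)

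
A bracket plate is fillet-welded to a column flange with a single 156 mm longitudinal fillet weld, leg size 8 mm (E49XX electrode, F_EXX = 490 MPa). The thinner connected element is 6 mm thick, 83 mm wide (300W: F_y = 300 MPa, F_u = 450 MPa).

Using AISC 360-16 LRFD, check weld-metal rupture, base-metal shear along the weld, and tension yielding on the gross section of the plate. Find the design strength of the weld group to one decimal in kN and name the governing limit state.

134.5 kN (gross-section yield governs)

Weld metal: throat = 0.707×8 = 5.656 mm, L = 156 mm. φR_n = 0.75 × 0.6 × 490 × 5.656 × 156 = 194.6 kN.
Base metal shear (6 mm plate): yield φR_n = 1.0×0.6×300×6×156 = 168.5 kN; rupture φR_n = 0.75×0.6×450×6×156 = 189.5 kN; take 168.5 kN (yield).
Tension yield (gross): A_g = 83×6 = 498 mm². φR_n = 0.90 × 300 × 498 = 134.5 kN.
Governing: min(194.6, 168.5, 134.5) = 134.5 kN → gross-section yield.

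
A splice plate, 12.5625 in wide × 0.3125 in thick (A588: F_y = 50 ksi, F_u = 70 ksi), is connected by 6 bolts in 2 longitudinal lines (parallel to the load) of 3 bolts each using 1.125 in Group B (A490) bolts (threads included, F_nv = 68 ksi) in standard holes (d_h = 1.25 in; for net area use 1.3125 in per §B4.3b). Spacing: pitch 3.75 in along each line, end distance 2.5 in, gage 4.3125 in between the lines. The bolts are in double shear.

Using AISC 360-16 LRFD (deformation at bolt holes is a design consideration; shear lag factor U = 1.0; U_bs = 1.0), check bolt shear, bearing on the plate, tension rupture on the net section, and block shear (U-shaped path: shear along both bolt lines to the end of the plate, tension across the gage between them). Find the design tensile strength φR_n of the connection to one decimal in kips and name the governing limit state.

Bolt shear: A_b = π(1.125)²/4 = 0.99402 in². φR_n = 0.75 × 68 × 0.99402 × 6 × 2 = 608.3 kips.
Bearing (0.3125 in plate, F_u = 70 ksi): end bolts L_c = 2.5 − 1.25/2 = 1.875, R_n = min(1.2×1.875×0.3125×70, 2.4×1.125×0.3125×70) = 49.219 kips/bolt; interior L_c = 3.75 − 1.25 = 2.5, R_n = 59.063 kips/bolt. φR_n = 0.75 × (2×49.219 + 4×59.063) = 251.0 kips.
Tension rupture (net): A_n = (12.5625 − 2×1.3125)×0.3125 = 3.1055 in² (U = 1.0, A_e = A_n). φR_n = 0.75 × 70 × 3.1055 = 163.0 kips.
Block shear: shear path 2×[2.5+2×3.75] = 2×10 in, A_gv = 6.25, A_nv = 2×(10 − 2.5×1.3125)×0.3125 = 4.1992 in²; tension across gage: (4.3125 − 1×1.3125)×0.3125 = 0.9375 in². R_n = min(0.6×70×4.1992, 0.6×50×6.25) + 1.0×70×0.9375 = min(176.37, 187.5) + 65.625 = 242 kips. φR_n = 0.75 × 242 = 181.5 kips.
Governing: min(608.3, 251.0, 163.0, 181.5) = 163.0 kips → net-section rupture.

163.0 kips (net-section rupture governs)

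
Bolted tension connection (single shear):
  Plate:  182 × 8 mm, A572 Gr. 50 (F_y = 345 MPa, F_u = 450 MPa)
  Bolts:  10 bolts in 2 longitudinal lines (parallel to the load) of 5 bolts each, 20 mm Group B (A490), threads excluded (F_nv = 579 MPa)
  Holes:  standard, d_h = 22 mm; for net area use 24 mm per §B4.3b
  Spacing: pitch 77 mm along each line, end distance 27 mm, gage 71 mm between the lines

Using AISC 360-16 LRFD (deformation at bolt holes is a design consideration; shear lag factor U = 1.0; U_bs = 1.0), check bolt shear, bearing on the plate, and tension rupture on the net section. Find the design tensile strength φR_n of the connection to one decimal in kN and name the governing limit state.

Bolt shear: A_b = π(20)²/4 = 314.16 mm². φR_n = 0.75 × 579 × 314.16 × 10 × 1 = 1364.2 kN.
Bearing (8 mm plate, F_u = 450 MPa): end bolts L_c = 27 − 22/2 = 16, R_n = min(1.2×16×8×450, 2.4×20×8×450) = 69.12 kN/bolt; interior L_c = 77 − 22 = 55, R_n = 172.8 kN/bolt. φR_n = 0.75 × (2×69.12 + 8×172.8) = 1140.5 kN.
Tension rupture (net): A_n = (182 − 2×24)×8 = 1072 mm² (U = 1.0, A_e = A_n). φR_n = 0.75 × 450 × 1072 = 361.8 kN.
Governing: min(1364.2, 1140.5, 361.8) = 361.8 kN → net-section rupture.

361.8 kN (net-section rupture governs)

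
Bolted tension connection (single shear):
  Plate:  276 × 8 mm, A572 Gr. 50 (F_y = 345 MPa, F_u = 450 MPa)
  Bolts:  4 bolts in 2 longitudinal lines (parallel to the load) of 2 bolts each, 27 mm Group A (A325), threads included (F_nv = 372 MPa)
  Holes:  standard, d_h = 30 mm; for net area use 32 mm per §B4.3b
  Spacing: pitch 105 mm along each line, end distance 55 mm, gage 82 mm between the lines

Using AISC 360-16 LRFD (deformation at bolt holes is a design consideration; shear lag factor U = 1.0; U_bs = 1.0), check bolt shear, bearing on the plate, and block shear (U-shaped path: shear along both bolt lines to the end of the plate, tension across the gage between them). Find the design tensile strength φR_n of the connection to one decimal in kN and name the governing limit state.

497.9 kN (block shear governs)

Bolt shear: A_b = π(27)²/4 = 572.56 mm². φR_n = 0.75 × 372 × 572.56 × 4 × 1 = 639.0 kN.
Bearing (8 mm plate, F_u = 450 MPa): end bolts L_c = 55 − 30/2 = 40, R_n = min(1.2×40×8×450, 2.4×27×8×450) = 172.8 kN/bolt; interior L_c = 105 − 30 = 75, R_n = 233.28 kN/bolt. φR_n = 0.75 × (2×172.8 + 2×233.28) = 609.1 kN.
Block shear: shear path 2×[55+1×105] = 2×160 mm, A_gv = 2560, A_nv = 2×(160 − 1.5×32)×8 = 1792 mm²; tension across gage: (82 − 1×32)×8 = 400 mm². R_n = min(0.6×450×1792, 0.6×345×2560) + 1.0×450×400 = min(483.84, 529.92) + 180 = 663.84 kN. φR_n = 0.75 × 663.84 = 497.9 kN.
Governing: min(639.0, 609.1, 497.9) = 497.9 kN → block shear.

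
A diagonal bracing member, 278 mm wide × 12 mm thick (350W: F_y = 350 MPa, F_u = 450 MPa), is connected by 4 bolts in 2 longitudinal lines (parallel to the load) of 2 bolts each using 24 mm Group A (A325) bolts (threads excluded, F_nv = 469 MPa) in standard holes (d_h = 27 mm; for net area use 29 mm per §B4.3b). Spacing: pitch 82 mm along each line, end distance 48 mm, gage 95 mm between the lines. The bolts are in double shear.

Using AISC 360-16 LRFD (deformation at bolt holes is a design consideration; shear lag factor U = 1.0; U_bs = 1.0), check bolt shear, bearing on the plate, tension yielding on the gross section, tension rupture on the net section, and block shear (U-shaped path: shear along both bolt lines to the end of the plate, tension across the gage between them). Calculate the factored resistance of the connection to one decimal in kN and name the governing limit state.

687.7 kN (block shear governs)

Bolt shear: A_b = π(24)²/4 = 452.39 mm². φR_n = 0.75 × 469 × 452.39 × 4 × 2 = 1273.0 kN.
Bearing (12 mm plate, F_u = 450 MPa): end bolts L_c = 48 − 27/2 = 34.5, R_n = min(1.2×34.5×12×450, 2.4×24×12×450) = 223.56 kN/bolt; interior L_c = 82 − 27 = 55, R_n = 311.04 kN/bolt. φR_n = 0.75 × (2×223.56 + 2×311.04) = 801.9 kN.
Tension yield (gross): A_g = 278×12 = 3336 mm². φR_n = 0.90 × 350 × 3336 = 1050.8 kN.
Tension rupture (net): A_n = (278 − 2×29)×12 = 2640 mm² (U = 1.0, A_e = A_n). φR_n = 0.75 × 450 × 2640 = 891.0 kN.
Block shear: shear path 2×[48+1×82] = 2×130 mm, A_gv = 3120, A_nv = 2×(130 − 1.5×29)×12 = 2076 mm²; tension across gage: (95 − 1×29)×12 = 792 mm². R_n = min(0.6×450×2076, 0.6×350×3120) + 1.0×450×792 = min(560.52, 655.2) + 356.4 = 916.92 kN. φR_n = 0.75 × 916.92 = 687.7 kN.
Governing: min(1273.0, 801.9, 1050.8, 891.0, 687.7) = 687.7 kN → block shear.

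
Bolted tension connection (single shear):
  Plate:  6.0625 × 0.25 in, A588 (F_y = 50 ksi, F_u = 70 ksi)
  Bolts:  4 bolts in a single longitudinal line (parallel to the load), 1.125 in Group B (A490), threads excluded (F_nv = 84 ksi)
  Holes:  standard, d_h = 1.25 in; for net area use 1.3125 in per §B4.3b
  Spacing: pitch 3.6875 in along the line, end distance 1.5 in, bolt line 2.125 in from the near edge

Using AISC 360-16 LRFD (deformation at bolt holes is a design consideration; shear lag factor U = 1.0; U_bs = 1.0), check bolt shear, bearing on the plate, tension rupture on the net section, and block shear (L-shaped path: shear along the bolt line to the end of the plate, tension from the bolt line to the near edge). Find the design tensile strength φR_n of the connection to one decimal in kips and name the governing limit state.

Bolt shear: A_b = π(1.125)²/4 = 0.99402 in². φR_n = 0.75 × 84 × 0.99402 × 4 × 1 = 250.5 kips.
Bearing (0.25 in plate, F_u = 70 ksi): end bolts L_c = 1.5 − 1.25/2 = 0.875, R_n = min(1.2×0.875×0.25×70, 2.4×1.125×0.25×70) = 18.375 kips/bolt; interior L_c = 3.6875 − 1.25 = 2.4375, R_n = 47.25 kips/bolt. φR_n = 0.75 × (1×18.375 + 3×47.25) = 120.1 kips.
Tension rupture (net): A_n = (6.0625 − 1×1.3125)×0.25 = 1.1875 in² (U = 1.0, A_e = A_n). φR_n = 0.75 × 70 × 1.1875 = 62.3 kips.
Block shear: shear path 1×[1.5+3×3.6875] = 1×12.5625 in, A_gv = 3.1406, A_nv = 1×(12.5625 − 3.5×1.3125)×0.25 = 1.9922 in²; tension to near edge: (2.125 − 0.5×1.3125)×0.25 = 0.36719 in². R_n = min(0.6×70×1.9922, 0.6×50×3.1406) + 1.0×70×0.36719 = min(83.672, 94.218) + 25.703 = 109.38 kips. φR_n = 0.75 × 109.38 = 82.0 kips.
Governing: min(250.5, 120.1, 62.3, 82.0) = 62.3 kips → net-section rupture.

62.3 kips (net-section rupture governs)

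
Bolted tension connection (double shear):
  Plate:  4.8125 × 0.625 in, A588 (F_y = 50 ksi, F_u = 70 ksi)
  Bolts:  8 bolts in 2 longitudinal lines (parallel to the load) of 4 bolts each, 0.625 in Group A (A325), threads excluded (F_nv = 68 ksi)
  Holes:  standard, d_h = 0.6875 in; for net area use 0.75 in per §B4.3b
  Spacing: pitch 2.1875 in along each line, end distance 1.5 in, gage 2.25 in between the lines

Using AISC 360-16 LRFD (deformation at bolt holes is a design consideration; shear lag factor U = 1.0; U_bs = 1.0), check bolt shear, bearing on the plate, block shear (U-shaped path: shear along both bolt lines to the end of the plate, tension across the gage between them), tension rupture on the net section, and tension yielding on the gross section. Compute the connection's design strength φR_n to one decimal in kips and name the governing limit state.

108.7 kips (net-section rupture governs)

Bolt shear: A_b = π(0.625)²/4 = 0.3068 in². φR_n = 0.75 × 68 × 0.3068 × 8 × 2 = 250.3 kips.
Bearing (0.625 in plate, F_u = 70 ksi): end bolts L_c = 1.5 − 0.6875/2 = 1.15625, R_n = min(1.2×1.15625×0.625×70, 2.4×0.625×0.625×70) = 60.703 kips/bolt; interior L_c = 2.1875 − 0.6875 = 1.5, R_n = 65.625 kips/bolt. φR_n = 0.75 × (2×60.703 + 6×65.625) = 386.4 kips.
Block shear: shear path 2×[1.5+3×2.1875] = 2×8.0625 in, A_gv = 10.078, A_nv = 2×(8.0625 − 3.5×0.75)×0.625 = 6.7969 in²; tension across gage: (2.25 − 1×0.75)×0.625 = 0.9375 in². R_n = min(0.6×70×6.7969, 0.6×50×10.078) + 1.0×70×0.9375 = min(285.47, 302.34) + 65.625 = 351.1 kips. φR_n = 0.75 × 351.1 = 263.3 kips.
Tension rupture (net): A_n = (4.8125 − 2×0.75)×0.625 = 2.0703 in² (U = 1.0, A_e = A_n). φR_n = 0.75 × 70 × 2.0703 = 108.7 kips.
Tension yield (gross): A_g = 4.8125×0.625 = 3.0078 in². φR_n = 0.90 × 50 × 3.0078 = 135.4 kips.
Governing: min(250.3, 386.4, 263.3, 108.7, 135.4) = 108.7 kips → net-section rupture.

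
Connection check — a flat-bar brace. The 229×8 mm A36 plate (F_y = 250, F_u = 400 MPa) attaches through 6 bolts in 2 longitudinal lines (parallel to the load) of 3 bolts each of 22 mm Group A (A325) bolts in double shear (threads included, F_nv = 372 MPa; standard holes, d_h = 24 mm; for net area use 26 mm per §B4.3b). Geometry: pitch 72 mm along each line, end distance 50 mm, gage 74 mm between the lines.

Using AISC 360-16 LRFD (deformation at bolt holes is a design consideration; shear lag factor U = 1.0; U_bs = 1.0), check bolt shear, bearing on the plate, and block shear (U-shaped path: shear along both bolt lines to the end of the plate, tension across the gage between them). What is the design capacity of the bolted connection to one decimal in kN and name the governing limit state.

Bolt shear: A_b = π(22)²/4 = 380.13 mm². φR_n = 0.75 × 372 × 380.13 × 6 × 2 = 1272.7 kN.
Bearing (8 mm plate, F_u = 400 MPa): end bolts L_c = 50 − 24/2 = 38, R_n = min(1.2×38×8×400, 2.4×22×8×400) = 145.92 kN/bolt; interior L_c = 72 − 24 = 48, R_n = 168.96 kN/bolt. φR_n = 0.75 × (2×145.92 + 4×168.96) = 725.8 kN.
Block shear: shear path 2×[50+2×72] = 2×194 mm, A_gv = 3104, A_nv = 2×(194 − 2.5×26)×8 = 2064 mm²; tension across gage: (74 − 1×26)×8 = 384 mm². R_n = min(0.6×400×2064, 0.6×250×3104) + 1.0×400×384 = min(495.36, 465.6) + 153.6 = 619.2 kN. φR_n = 0.75 × 619.2 = 464.4 kN.
Governing: min(1272.7, 725.8, 464.4) = 464.4 kN → block shear.

464.4 kN (block shear governs)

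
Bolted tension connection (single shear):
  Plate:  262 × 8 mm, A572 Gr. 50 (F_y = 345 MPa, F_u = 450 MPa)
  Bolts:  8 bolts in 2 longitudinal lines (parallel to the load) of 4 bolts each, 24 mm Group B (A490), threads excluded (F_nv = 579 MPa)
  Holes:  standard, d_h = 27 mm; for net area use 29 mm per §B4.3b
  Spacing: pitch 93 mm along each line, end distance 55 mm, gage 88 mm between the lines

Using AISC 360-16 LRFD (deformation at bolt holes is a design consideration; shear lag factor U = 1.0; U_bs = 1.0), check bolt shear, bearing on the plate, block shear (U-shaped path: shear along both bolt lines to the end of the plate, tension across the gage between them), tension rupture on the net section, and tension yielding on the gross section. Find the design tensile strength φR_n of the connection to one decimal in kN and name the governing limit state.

550.8 kN (net-section rupture governs)

Bolt shear: A_b = π(24)²/4 = 452.39 mm². φR_n = 0.75 × 579 × 452.39 × 8 × 1 = 1571.6 kN.
Bearing (8 mm plate, F_u = 450 MPa): end bolts L_c = 55 − 27/2 = 41.5, R_n = min(1.2×41.5×8×450, 2.4×24×8×450) = 179.28 kN/bolt; interior L_c = 93 − 27 = 66, R_n = 207.36 kN/bolt. φR_n = 0.75 × (2×179.28 + 6×207.36) = 1202.0 kN.
Block shear: shear path 2×[55+3×93] = 2×334 mm, A_gv = 5344, A_nv = 2×(334 − 3.5×29)×8 = 3720 mm²; tension across gage: (88 − 1×29)×8 = 472 mm². R_n = min(0.6×450×3720, 0.6×345×5344) + 1.0×450×472 = min(1004.4, 1106.2) + 212.4 = 1216.8 kN. φR_n = 0.75 × 1216.8 = 912.6 kN.
Tension rupture (net): A_n = (262 − 2×29)×8 = 1632 mm² (U = 1.0, A_e = A_n). φR_n = 0.75 × 450 × 1632 = 550.8 kN.
Tension yield (gross): A_g = 262×8 = 2096 mm². φR_n = 0.90 × 345 × 2096 = 650.8 kN.
Governing: min(1571.6, 1202.0, 912.6, 550.8, 650.8) = 550.8 kN → net-section rupture.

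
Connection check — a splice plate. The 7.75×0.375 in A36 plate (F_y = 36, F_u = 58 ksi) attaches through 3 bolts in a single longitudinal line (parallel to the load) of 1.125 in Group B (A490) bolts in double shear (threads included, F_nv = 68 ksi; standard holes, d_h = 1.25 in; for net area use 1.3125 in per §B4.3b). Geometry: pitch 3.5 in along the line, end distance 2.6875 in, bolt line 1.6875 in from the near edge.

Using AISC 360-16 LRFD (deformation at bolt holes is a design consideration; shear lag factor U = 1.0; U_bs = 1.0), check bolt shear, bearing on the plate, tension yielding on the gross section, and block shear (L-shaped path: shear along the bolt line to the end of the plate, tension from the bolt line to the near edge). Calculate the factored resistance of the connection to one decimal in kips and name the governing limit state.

75.7 kips (block shear governs)

Bolt shear: A_b = π(1.125)²/4 = 0.99402 in². φR_n = 0.75 × 68 × 0.99402 × 3 × 2 = 304.2 kips.
Bearing (0.375 in plate, F_u = 58 ksi): end bolts L_c = 2.6875 − 1.25/2 = 2.0625, R_n = min(1.2×2.0625×0.375×58, 2.4×1.125×0.375×58) = 53.831 kips/bolt; interior L_c = 3.5 − 1.25 = 2.25, R_n = 58.725 kips/bolt. φR_n = 0.75 × (1×53.831 + 2×58.725) = 128.5 kips.
Tension yield (gross): A_g = 7.75×0.375 = 2.9063 in². φR_n = 0.90 × 36 × 2.9063 = 94.2 kips.
Block shear: shear path 1×[2.6875+2×3.5] = 1×9.6875 in, A_gv = 3.6328, A_nv = 1×(9.6875 − 2.5×1.3125)×0.375 = 2.4023 in²; tension to near edge: (1.6875 − 0.5×1.3125)×0.375 = 0.38672 in². R_n = min(0.6×58×2.4023, 0.6×36×3.6328) + 1.0×58×0.38672 = min(83.6, 78.468) + 22.43 = 100.9 kips. φR_n = 0.75 × 100.9 = 75.7 kips.
Governing: min(304.2, 128.5, 94.2, 75.7) = 75.7 kips → block shear.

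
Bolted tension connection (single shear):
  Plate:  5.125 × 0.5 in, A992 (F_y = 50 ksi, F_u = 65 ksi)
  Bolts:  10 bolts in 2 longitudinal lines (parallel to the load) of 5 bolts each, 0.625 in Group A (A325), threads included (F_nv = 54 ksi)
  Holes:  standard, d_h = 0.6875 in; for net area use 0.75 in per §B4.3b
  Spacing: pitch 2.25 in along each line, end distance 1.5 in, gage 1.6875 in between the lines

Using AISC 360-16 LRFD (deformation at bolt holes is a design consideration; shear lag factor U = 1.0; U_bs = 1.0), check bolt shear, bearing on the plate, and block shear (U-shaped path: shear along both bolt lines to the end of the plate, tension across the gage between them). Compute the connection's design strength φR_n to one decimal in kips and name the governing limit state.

124.3 kips (bolt shear governs)

Bolt shear: A_b = π(0.625)²/4 = 0.3068 in². φR_n = 0.75 × 54 × 0.3068 × 10 × 1 = 124.3 kips.
Bearing (0.5 in plate, F_u = 65 ksi): end bolts L_c = 1.5 − 0.6875/2 = 1.15625, R_n = min(1.2×1.15625×0.5×65, 2.4×0.625×0.5×65) = 45.094 kips/bolt; interior L_c = 2.25 − 0.6875 = 1.5625, R_n = 48.75 kips/bolt. φR_n = 0.75 × (2×45.094 + 8×48.75) = 360.1 kips.
Block shear: shear path 2×[1.5+4×2.25] = 2×10.5 in, A_gv = 10.5, A_nv = 2×(10.5 − 4.5×0.75)×0.5 = 7.125 in²; tension across gage: (1.6875 − 1×0.75)×0.5 = 0.46875 in². R_n = min(0.6×65×7.125, 0.6×50×10.5) + 1.0×65×0.46875 = min(277.88, 315) + 30.469 = 308.35 kips. φR_n = 0.75 × 308.35 = 231.3 kips.
Governing: min(124.3, 360.1, 231.3) = 124.3 kips → bolt shear.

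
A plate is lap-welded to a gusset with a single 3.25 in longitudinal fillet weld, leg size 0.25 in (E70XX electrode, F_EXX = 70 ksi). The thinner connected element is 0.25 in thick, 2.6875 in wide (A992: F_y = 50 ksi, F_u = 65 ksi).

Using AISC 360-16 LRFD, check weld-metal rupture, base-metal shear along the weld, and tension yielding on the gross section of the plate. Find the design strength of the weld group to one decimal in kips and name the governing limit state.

Weld metal: throat = 0.707×0.25 = 0.17675 in, L = 3.25 in. φR_n = 0.75 × 0.6 × 70 × 0.17675 × 3.25 = 18.1 kips.
Base metal shear (0.25 in plate): yield φR_n = 1.0×0.6×50×0.25×3.25 = 24.4 kips; rupture φR_n = 0.75×0.6×65×0.25×3.25 = 23.8 kips; take 23.8 kips (rupture).
Tension yield (gross): A_g = 2.6875×0.25 = 0.67188 in². φR_n = 0.90 × 50 × 0.67188 = 30.2 kips.
Governing: min(18.1, 23.8, 30.2) = 18.1 kips → weld metal.

18.1 kips (weld metal governs)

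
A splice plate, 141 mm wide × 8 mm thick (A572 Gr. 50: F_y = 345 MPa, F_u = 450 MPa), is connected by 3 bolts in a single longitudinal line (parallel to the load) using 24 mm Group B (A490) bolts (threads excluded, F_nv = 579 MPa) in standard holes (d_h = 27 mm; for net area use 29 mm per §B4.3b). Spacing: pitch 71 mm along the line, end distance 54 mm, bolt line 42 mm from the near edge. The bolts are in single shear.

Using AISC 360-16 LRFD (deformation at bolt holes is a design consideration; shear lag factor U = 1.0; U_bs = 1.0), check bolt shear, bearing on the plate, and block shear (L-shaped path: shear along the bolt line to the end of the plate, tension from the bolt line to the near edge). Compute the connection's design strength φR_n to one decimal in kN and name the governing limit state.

Bolt shear: A_b = π(24)²/4 = 452.39 mm². φR_n = 0.75 × 579 × 452.39 × 3 × 1 = 589.4 kN.
Bearing (8 mm plate, F_u = 450 MPa): end bolts L_c = 54 − 27/2 = 40.5, R_n = min(1.2×40.5×8×450, 2.4×24×8×450) = 174.96 kN/bolt; interior L_c = 71 − 27 = 44, R_n = 190.08 kN/bolt. φR_n = 0.75 × (1×174.96 + 2×190.08) = 416.3 kN.
Block shear: shear path 1×[54+2×71] = 1×196 mm, A_gv = 1568, A_nv = 1×(196 − 2.5×29)×8 = 988 mm²; tension to near edge: (42 − 0.5×29)×8 = 220 mm². R_n = min(0.6×450×988, 0.6×345×1568) + 1.0×450×220 = min(266.76, 324.58) + 99 = 365.76 kN. φR_n = 0.75 × 365.76 = 274.3 kN.
Governing: min(589.4, 416.3, 274.3) = 274.3 kN → block shear.

274.3 kN (block shear governs)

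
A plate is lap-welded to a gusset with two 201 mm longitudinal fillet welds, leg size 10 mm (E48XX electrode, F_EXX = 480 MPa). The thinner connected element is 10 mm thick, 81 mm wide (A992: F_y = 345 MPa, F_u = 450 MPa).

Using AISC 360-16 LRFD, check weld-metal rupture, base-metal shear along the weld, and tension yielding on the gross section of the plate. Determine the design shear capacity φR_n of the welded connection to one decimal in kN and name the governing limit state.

251.5 kN (gross-section yield governs)

Weld metal: throat = 0.707×10 = 7.07 mm, L = 2×201 = 402 mm. φR_n = 0.75 × 0.6 × 480 × 7.07 × 402 = 613.9 kN.
Base metal shear (10 mm plate): yield φR_n = 1.0×0.6×345×10×402 = 832.1 kN; rupture φR_n = 0.75×0.6×450×10×402 = 814.1 kN; take 814.1 kN (rupture).
Tension yield (gross): A_g = 81×10 = 810 mm². φR_n = 0.90 × 345 × 810 = 251.5 kN.
Governing: min(613.9, 814.1, 251.5) = 251.5 kN → gross-section yield.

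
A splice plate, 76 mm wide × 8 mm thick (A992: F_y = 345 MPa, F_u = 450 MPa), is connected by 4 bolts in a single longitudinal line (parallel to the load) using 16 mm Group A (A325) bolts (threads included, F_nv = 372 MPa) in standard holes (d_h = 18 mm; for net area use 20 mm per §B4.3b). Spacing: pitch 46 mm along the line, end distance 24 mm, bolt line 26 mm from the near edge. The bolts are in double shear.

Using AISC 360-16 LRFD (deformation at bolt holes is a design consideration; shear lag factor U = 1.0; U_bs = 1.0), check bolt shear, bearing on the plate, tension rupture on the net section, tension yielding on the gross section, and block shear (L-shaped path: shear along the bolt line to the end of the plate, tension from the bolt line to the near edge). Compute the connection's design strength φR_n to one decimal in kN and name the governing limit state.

151.2 kN (net-section rupture governs)

Bolt shear: A_b = π(16)²/4 = 201.06 mm². φR_n = 0.75 × 372 × 201.06 × 4 × 2 = 448.8 kN.
Bearing (8 mm plate, F_u = 450 MPa): end bolts L_c = 24 − 18/2 = 15, R_n = min(1.2×15×8×450, 2.4×16×8×450) = 64.8 kN/bolt; interior L_c = 46 − 18 = 28, R_n = 120.96 kN/bolt. φR_n = 0.75 × (1×64.8 + 3×120.96) = 320.8 kN.
Tension rupture (net): A_n = (76 − 1×20)×8 = 448 mm² (U = 1.0, A_e = A_n). φR_n = 0.75 × 450 × 448 = 151.2 kN.
Tension yield (gross): A_g = 76×8 = 608 mm². φR_n = 0.90 × 345 × 608 = 188.8 kN.
Block shear: shear path 1×[24+3×46] = 1×162 mm, A_gv = 1296, A_nv = 1×(162 − 3.5×20)×8 = 736 mm²; tension to near edge: (26 − 0.5×20)×8 = 128 mm². R_n = min(0.6×450×736, 0.6×345×1296) + 1.0×450×128 = min(198.72, 268.27) + 57.6 = 256.32 kN. φR_n = 0.75 × 256.32 = 192.2 kN.
Governing: min(448.8, 320.8, 151.2, 188.8, 192.2) = 151.2 kN → net-section rupture.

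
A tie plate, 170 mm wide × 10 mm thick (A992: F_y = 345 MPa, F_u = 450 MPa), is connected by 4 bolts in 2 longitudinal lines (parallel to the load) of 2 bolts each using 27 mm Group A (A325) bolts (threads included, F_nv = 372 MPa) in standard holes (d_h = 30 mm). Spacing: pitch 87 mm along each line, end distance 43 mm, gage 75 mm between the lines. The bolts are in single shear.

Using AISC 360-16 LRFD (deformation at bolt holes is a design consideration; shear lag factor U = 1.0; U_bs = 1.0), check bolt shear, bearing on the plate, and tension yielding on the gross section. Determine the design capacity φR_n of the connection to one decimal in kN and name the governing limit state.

527.9 kN (gross-section yield governs)

Bolt shear: A_b = π(27)²/4 = 572.56 mm². φR_n = 0.75 × 372 × 572.56 × 4 × 1 = 639.0 kN.
Bearing (10 mm plate, F_u = 450 MPa): end bolts L_c = 43 − 30/2 = 28, R_n = min(1.2×28×10×450, 2.4×27×10×450) = 151.2 kN/bolt; interior L_c = 87 − 30 = 57, R_n = 291.6 kN/bolt. φR_n = 0.75 × (2×151.2 + 2×291.6) = 664.2 kN.
Tension yield (gross): A_g = 170×10 = 1700 mm². φR_n = 0.90 × 345 × 1700 = 527.9 kN.
Governing: min(639.0, 664.2, 527.9) = 527.9 kN → gross-section yield.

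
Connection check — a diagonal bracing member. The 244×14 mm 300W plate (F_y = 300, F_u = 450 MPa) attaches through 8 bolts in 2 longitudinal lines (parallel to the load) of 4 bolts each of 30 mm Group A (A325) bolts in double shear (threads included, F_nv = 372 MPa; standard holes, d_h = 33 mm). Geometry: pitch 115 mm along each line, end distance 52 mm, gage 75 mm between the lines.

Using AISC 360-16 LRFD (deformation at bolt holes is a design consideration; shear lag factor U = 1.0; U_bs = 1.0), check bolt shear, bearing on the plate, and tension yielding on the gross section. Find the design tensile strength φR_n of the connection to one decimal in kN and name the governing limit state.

Bolt shear: A_b = π(30)²/4 = 706.86 mm². φR_n = 0.75 × 372 × 706.86 × 8 × 2 = 3155.4 kN.
Bearing (14 mm plate, F_u = 450 MPa): end bolts L_c = 52 − 33/2 = 35.5, R_n = min(1.2×35.5×14×450, 2.4×30×14×450) = 268.38 kN/bolt; interior L_c = 115 − 33 = 82, R_n = 453.6 kN/bolt. φR_n = 0.75 × (2×268.38 + 6×453.6) = 2443.8 kN.
Tension yield (gross): A_g = 244×14 = 3416 mm². φR_n = 0.90 × 300 × 3416 = 922.3 kN.
Governing: min(3155.4, 2443.8, 922.3) = 922.3 kN → gross-section yield.

922.3 kN (gross-section yield governs)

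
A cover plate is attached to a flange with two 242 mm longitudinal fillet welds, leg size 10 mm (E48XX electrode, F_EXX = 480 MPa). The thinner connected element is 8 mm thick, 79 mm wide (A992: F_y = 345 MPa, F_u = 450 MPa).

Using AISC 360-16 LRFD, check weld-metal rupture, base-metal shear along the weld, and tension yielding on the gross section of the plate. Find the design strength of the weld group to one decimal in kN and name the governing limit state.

Weld metal: throat = 0.707×10 = 7.07 mm, L = 2×242 = 484 mm. φR_n = 0.75 × 0.6 × 480 × 7.07 × 484 = 739.1 kN.
Base metal shear (8 mm plate): yield φR_n = 1.0×0.6×345×8×484 = 801.5 kN; rupture φR_n = 0.75×0.6×450×8×484 = 784.1 kN; take 784.1 kN (rupture).
Tension yield (gross): A_g = 79×8 = 632 mm². φR_n = 0.90 × 345 × 632 = 196.2 kN.
Governing: min(739.1, 784.1, 196.2) = 196.2 kN → gross-section yield.

196.2 kN (gross-section yield governs)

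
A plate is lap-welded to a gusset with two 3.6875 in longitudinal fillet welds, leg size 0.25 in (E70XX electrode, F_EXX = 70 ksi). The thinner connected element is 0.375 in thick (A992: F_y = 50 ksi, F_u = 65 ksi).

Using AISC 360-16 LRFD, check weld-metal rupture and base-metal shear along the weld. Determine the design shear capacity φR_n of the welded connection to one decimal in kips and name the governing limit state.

41.1 kips (weld metal governs)

Weld metal: throat = 0.707×0.25 = 0.17675 in, L = 2×3.6875 = 7.375 in. φR_n = 0.75 × 0.6 × 70 × 0.17675 × 7.375 = 41.1 kips.
Base metal shear (0.375 in plate): yield φR_n = 1.0×0.6×50×0.375×7.375 = 83.0 kips; rupture φR_n = 0.75×0.6×65×0.375×7.375 = 80.9 kips; take 80.9 kips (rupture).
Governing: min(41.1, 80.9) = 41.1 kips → weld metal.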